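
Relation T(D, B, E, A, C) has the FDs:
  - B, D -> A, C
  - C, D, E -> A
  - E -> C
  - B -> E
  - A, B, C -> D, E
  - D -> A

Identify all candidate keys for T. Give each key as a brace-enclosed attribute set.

{A, B}, {B, D}

{B} never appears on the right of any FD, so every key must include it.
Closure of {A, B} is {A, B, C, D, E}, the whole schema; {A, B} is a candidate key.
Closure of {B, D} is {A, B, C, D, E}, the whole schema; {B, D} is a candidate key.
No proper subset of any of these is a key, and no other minimal superkey exists.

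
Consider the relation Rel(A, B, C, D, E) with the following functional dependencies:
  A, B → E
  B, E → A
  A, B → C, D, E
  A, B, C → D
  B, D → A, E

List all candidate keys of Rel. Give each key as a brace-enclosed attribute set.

{B} never appears on the right of any FD, so every key must include it.
{A, B}⁺ = {A, B, C, D, E}, which is every attribute, so {A, B} is a candidate key.
{B, D}⁺ = {A, B, C, D, E}, which is every attribute, so {B, D} is a candidate key.
{B, E}⁺ = {A, B, C, D, E}, which is every attribute, so {B, E} is a candidate key.
No proper subset of any of these is a key, and no other minimal superkey exists.

{A, B}, {B, D}, {B, E}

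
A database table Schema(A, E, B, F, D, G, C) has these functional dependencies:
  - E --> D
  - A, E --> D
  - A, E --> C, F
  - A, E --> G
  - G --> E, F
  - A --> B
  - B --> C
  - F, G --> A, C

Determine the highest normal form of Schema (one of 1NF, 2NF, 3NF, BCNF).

1NF

Candidate keys: {A, E}, {G}. Prime attributes: {A, E, G}.
For E --> D we have {E}⁺ = {D, E}; {E} is not a superkey, so BCNF fails.
Because {D} is non-prime and the left side of E --> D is not a superkey, the relation is not in 3NF.
The proper key subset {A} of {A, E} determines non-prime {B, C}, so the relation is not even in 2NF.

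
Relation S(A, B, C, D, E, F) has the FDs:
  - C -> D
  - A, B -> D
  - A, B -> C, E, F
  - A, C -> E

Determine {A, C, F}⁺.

{A, C, D, E, F}

Start with {A, C, F}.
C -> D applies; add {D} → now {A, C, D, F}.
A, C -> E applies; add {E} → now {A, C, D, E, F}.
No further FD applies.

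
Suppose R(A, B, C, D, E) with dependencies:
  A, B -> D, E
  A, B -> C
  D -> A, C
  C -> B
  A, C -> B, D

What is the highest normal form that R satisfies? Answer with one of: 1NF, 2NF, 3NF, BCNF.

Candidate keys: {A, B}, {A, C}, {D}. Prime attributes: {A, B, C, D}.
For C -> B we have {C}⁺ = {B, C}; {C} is not a superkey, so BCNF fails.
Its right-hand attributes {B} are all prime, as are those of every other non-superkey FD — the relation is in 3NF.

3NF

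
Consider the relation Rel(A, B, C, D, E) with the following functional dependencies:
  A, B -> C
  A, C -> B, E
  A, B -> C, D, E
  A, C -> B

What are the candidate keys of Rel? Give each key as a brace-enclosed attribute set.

{A, B}, {A, C}

{A} never appears on the right of any FD, so every key must include it.
{A, B}⁺ = {A, B, C, D, E}, which is every attribute, so {A, B} is a candidate key.
{A, C}⁺ = {A, B, C, D, E}, which is every attribute, so {A, C} is a candidate key.
Any other superkey properly contains one of these, so there are no further candidate keys.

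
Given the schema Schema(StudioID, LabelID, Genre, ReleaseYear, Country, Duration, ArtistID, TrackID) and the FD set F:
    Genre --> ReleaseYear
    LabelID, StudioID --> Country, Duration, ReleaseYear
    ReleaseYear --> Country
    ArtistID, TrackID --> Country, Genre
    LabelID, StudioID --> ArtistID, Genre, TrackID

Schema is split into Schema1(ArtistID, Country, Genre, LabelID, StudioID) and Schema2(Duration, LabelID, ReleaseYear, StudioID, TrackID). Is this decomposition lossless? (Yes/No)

Yes

Common attributes: {LabelID, StudioID}; their closure is {ArtistID, Country, Duration, Genre, LabelID, ReleaseYear, StudioID, TrackID}.
Schema1 is contained in that closure, so Schema1 ∩ Schema2 --> Schema1 holds and the join is lossless.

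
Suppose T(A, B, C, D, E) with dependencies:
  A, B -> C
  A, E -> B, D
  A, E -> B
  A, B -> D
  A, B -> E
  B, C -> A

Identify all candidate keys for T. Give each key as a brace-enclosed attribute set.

{A, B}, {A, E}, {B, C}

{A, B}⁺ = {A, B, C, D, E} — all of the relation — so {A, B} is a candidate key.
{A, E}⁺ = {A, B, C, D, E} — all of the relation — so {A, E} is a candidate key.
{B, C}⁺ = {A, B, C, D, E} — all of the relation — so {B, C} is a candidate key.
No proper subset of any of these is a key, and no other minimal superkey exists.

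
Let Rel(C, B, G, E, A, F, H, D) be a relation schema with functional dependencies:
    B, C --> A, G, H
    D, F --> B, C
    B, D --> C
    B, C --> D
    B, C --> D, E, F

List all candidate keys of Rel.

{B, C}, {B, D}, {D, F}

Closure of {B, C} is {A, B, C, D, E, F, G, H}, the whole schema; {B, C} is a candidate key.
Closure of {B, D} is {A, B, C, D, E, F, G, H}, the whole schema; {B, D} is a candidate key.
Closure of {D, F} is {A, B, C, D, E, F, G, H}, the whole schema; {D, F} is a candidate key.
These are minimal and exhaustive — every other superkey contains one of them.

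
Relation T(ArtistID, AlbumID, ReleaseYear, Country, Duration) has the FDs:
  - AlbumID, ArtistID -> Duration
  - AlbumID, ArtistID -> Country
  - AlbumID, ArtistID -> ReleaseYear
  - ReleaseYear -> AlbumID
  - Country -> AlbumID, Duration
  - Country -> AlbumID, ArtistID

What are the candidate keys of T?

{AlbumID, ArtistID}, {ArtistID, ReleaseYear}, {Country}

{Country} is a candidate key since {Country}⁺ = {AlbumID, ArtistID, Country, Duration, ReleaseYear} covers every attribute.
{AlbumID, ArtistID} is a candidate key since {AlbumID, ArtistID}⁺ = {AlbumID, ArtistID, Country, Duration, ReleaseYear} covers every attribute.
{ArtistID, ReleaseYear} is a candidate key since {ArtistID, ReleaseYear}⁺ = {AlbumID, ArtistID, Country, Duration, ReleaseYear} covers every attribute.
Any other superkey properly contains one of these, so there are no further candidate keys.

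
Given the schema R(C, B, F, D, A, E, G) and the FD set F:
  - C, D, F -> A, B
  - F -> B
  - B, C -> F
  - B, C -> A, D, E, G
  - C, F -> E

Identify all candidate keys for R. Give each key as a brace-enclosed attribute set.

No FD produces {C}, so it must be in every candidate key.
{B, C}⁺ = {A, B, C, D, E, F, G} — all of the relation — so {B, C} is a candidate key.
{C, F}⁺ = {A, B, C, D, E, F, G} — all of the relation — so {C, F} is a candidate key.
Any other superkey properly contains one of these, so there are no further candidate keys.

{B, C}, {C, F}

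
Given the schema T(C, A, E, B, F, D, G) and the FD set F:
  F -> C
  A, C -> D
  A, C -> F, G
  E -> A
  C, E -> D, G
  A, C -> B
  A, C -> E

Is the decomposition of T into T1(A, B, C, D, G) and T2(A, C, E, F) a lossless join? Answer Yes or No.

T1 ∩ T2 = {A, C}; its closure under F is {A, B, C, D, E, F, G}.
T1 is contained in that closure, so T1 ∩ T2 -> T1 holds and the join is lossless.

Yes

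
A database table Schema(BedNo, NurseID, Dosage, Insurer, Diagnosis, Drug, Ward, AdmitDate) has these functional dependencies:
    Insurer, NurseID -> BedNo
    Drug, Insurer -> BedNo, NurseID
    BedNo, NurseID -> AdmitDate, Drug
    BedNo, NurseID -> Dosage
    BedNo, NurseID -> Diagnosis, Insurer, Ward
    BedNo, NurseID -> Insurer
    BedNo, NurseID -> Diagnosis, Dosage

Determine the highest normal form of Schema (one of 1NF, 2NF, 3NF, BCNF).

BCNF

Candidate keys: {BedNo, NurseID}, {Drug, Insurer}, {Insurer, NurseID}. Prime attributes: {BedNo, Drug, Insurer, NurseID}.
Every FD has a superkey on the left, so the relation is in BCNF.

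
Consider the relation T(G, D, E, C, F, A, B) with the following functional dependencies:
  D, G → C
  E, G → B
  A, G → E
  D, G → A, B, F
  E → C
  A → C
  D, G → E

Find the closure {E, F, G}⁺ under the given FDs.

{B, C, E, F, G}

Start with {E, F, G}.
E, G → B applies; add {B} → now {B, E, F, G}.
E → C applies; add {C} → now {B, C, E, F, G}.
No further FD applies.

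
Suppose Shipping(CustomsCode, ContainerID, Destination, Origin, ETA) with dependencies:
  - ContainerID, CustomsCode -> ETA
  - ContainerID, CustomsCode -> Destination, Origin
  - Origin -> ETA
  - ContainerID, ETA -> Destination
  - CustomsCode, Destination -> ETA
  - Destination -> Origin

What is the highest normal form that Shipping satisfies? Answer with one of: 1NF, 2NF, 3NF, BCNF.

2NF

Candidate key: {ContainerID, CustomsCode}. Prime attributes: {ContainerID, CustomsCode}.
For Origin -> ETA we have {Origin}⁺ = {ETA, Origin}; {Origin} is not a superkey, so BCNF fails.
Origin -> ETA determines the non-prime attribute {ETA} from a non-superkey — 3NF is violated.
Checking every proper subset of each key, none determines a non-prime attribute — 2NF is satisfied.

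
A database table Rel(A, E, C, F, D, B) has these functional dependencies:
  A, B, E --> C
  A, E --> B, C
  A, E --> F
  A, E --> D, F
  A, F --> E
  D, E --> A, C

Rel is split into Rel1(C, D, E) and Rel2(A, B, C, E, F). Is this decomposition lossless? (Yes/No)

No

The shared attributes are {C, E} and {C, E}⁺ = {C, E}.
Rel1 ⊄ {C, E} and Rel2 ⊄ {C, E}, so the split is lossy.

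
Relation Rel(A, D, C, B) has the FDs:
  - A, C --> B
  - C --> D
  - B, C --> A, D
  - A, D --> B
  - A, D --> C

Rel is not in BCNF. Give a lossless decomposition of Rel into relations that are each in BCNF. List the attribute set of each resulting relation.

{A, B, C}; {C, D}

Candidate keys of the original relation: {A, C}, {A, D}, {B, C}.
In {A, B, C, D}, {C} is not a superkey ({C}⁺ restricted to this set is {C, D}), so split on C --> D into {C, D} and {A, B, C}.
{C, D}: every determinant is a superkey — BCNF.
{A, B, C}: every determinant is a superkey — BCNF.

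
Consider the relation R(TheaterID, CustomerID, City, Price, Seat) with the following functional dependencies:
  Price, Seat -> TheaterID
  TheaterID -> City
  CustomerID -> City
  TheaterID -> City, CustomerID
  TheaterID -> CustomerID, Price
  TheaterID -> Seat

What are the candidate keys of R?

{TheaterID}⁺ = {City, CustomerID, Price, Seat, TheaterID} — all of the relation — so {TheaterID} is a candidate key.
{Price, Seat}⁺ = {City, CustomerID, Price, Seat, TheaterID} — all of the relation — so {Price, Seat} is a candidate key.
Any other superkey properly contains one of these, so there are no further candidate keys.

{Price, Seat}, {TheaterID}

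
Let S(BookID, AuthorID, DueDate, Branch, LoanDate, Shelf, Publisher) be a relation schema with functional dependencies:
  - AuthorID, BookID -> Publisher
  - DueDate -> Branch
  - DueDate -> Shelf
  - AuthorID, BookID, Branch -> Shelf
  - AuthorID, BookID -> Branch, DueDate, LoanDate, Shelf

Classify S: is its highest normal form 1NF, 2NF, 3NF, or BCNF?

2NF

Candidate key: {AuthorID, BookID}. Prime attributes: {AuthorID, BookID}.
For DueDate -> Branch we have {DueDate}⁺ = {Branch, DueDate, Shelf}; {DueDate} is not a superkey, so BCNF fails.
DueDate -> Branch determines the non-prime attribute {Branch} from a non-superkey — 3NF is violated.
No proper subset of a key has a non-prime attribute in its closure, so there is no partial dependency; 2NF holds.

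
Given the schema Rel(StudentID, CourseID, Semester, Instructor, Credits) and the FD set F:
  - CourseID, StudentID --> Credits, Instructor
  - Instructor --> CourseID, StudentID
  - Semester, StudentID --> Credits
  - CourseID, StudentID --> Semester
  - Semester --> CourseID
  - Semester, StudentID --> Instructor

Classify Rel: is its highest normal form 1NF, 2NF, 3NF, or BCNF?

3NF

Candidate keys: {CourseID, StudentID}, {Instructor}, {Semester, StudentID}. Prime attributes: {CourseID, Instructor, Semester, StudentID}.
Semester --> CourseID: {Semester}⁺ = {CourseID, Semester}, which is not all of the attributes, so the left side is not a superkey — BCNF is violated.
Since {CourseID} ⊆ prime attributes and every other non-superkey FD also has a prime right side, the schema is in 3NF.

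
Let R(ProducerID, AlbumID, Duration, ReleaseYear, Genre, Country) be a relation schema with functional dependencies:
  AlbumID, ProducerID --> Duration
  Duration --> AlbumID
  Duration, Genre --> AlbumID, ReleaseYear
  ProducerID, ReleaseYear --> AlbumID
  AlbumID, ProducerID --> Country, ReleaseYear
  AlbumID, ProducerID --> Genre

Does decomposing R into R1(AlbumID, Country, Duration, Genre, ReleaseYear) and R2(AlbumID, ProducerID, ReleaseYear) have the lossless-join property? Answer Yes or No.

The shared attributes are {AlbumID, ReleaseYear} and {AlbumID, ReleaseYear}⁺ = {AlbumID, ReleaseYear}.
R1 ⊄ {AlbumID, ReleaseYear} and R2 ⊄ {AlbumID, ReleaseYear}, so the split is lossy.

No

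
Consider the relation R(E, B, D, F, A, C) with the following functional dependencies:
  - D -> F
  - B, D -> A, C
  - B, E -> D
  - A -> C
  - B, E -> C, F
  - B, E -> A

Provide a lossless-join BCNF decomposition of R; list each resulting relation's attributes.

Candidate key of the original relation: {B, E}.
Within {A, B, C, D, E, F}: {D}⁺ ∩ {A, B, C, D, E, F} = {D, F}, not the whole set, so D -> F violates BCNF; decompose into {D, F} and {A, B, C, D, E}.
{D, F}: every determinant is a superkey — BCNF.
Within {A, B, C, D, E}: {B, D}⁺ ∩ {A, B, C, D, E} = {A, B, C, D}, not the whole set, so B, D -> A, C violates BCNF; decompose into {A, B, C, D} and {B, D, E}.
Within {A, B, C, D}: {A}⁺ ∩ {A, B, C, D} = {A, C}, not the whole set, so A -> C violates BCNF; decompose into {A, C} and {A, B, D}.
{A, C}: every determinant is a superkey — BCNF.
{A, B, D}: every determinant is a superkey — BCNF.
{B, D, E}: every determinant is a superkey — BCNF.

{A, B, D}; {A, C}; {B, D, E}; {D, F}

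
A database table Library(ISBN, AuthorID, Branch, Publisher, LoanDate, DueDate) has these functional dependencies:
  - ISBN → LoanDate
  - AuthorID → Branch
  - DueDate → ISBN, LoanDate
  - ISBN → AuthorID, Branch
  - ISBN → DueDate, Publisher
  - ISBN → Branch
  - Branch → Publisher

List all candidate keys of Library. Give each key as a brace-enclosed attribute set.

Closure of {DueDate} is {AuthorID, Branch, DueDate, ISBN, LoanDate, Publisher}, the whole schema; {DueDate} is a candidate key.
Closure of {ISBN} is {AuthorID, Branch, DueDate, ISBN, LoanDate, Publisher}, the whole schema; {ISBN} is a candidate key.
No proper subset of any of these is a key, and no other minimal superkey exists.

{DueDate}, {ISBN}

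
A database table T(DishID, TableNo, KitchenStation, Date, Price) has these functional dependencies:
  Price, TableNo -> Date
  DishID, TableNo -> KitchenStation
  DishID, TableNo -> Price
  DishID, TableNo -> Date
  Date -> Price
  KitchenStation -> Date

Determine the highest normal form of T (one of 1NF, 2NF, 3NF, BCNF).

2NF

Candidate key: {DishID, TableNo}. Prime attributes: {DishID, TableNo}.
Price, TableNo -> Date breaks BCNF: {Price, TableNo}⁺ = {Date, Price, TableNo}, so {Price, TableNo} is not a superkey.
Price, TableNo -> Date determines the non-prime attribute {Date} from a non-superkey — 3NF is violated.
No proper subset of a key has a non-prime attribute in its closure, so there is no partial dependency; 2NF holds.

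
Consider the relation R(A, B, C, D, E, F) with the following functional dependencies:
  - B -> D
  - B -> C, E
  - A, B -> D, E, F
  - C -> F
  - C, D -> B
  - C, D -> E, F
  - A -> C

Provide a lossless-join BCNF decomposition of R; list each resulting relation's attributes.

Candidate keys of the original relation: {A, B}, {A, D}.
Within {A, B, C, D, E, F}: {B}⁺ ∩ {A, B, C, D, E, F} = {B, C, D, E, F}, not the whole set, so B -> C, D, E, F violates BCNF; decompose into {B, C, D, E, F} and {A, B}.
Within {B, C, D, E, F}: {C}⁺ ∩ {B, C, D, E, F} = {C, F}, not the whole set, so C -> F violates BCNF; decompose into {C, F} and {B, C, D, E}.
{C, F} has no BCNF violation.
{B, C, D, E} has no BCNF violation.
{A, B} has no BCNF violation.

{A, B}; {B, C, D, E}; {C, F}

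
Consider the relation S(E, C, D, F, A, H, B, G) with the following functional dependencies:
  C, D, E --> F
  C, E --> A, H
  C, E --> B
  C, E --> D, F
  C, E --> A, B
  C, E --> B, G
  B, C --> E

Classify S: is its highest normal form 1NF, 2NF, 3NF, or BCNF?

BCNF

Candidate keys: {B, C}, {C, E}. Prime attributes: {B, C, E}.
Each dependency's left side is a superkey — BCNF holds.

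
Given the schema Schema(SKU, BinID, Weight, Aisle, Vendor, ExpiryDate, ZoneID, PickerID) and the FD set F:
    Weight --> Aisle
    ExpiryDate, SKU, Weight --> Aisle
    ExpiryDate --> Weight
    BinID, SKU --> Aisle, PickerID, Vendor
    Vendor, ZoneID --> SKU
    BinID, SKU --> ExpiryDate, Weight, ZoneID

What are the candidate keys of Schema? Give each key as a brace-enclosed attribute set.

{BinID} never appears on the right of any FD, so every key must include it.
{BinID, SKU}⁺ = {Aisle, BinID, ExpiryDate, PickerID, SKU, Vendor, Weight, ZoneID} — all of the relation — so {BinID, SKU} is a candidate key.
{BinID, Vendor, ZoneID}⁺ = {Aisle, BinID, ExpiryDate, PickerID, SKU, Vendor, Weight, ZoneID} — all of the relation — so {BinID, Vendor, ZoneID} is a candidate key.
Any other superkey properly contains one of these, so there are no further candidate keys.

{BinID, SKU}, {BinID, Vendor, ZoneID}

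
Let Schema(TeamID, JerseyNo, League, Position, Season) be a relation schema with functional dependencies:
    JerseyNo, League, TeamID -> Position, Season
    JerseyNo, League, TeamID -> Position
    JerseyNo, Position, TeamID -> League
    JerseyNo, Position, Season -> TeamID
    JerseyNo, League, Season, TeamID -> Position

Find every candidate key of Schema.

No FD produces {JerseyNo}, so it must be in every candidate key.
{JerseyNo, League, TeamID}⁺ = {JerseyNo, League, Position, Season, TeamID} — all of the relation — so {JerseyNo, League, TeamID} is a candidate key.
{JerseyNo, Position, Season}⁺ = {JerseyNo, League, Position, Season, TeamID} — all of the relation — so {JerseyNo, Position, Season} is a candidate key.
{JerseyNo, Position, TeamID}⁺ = {JerseyNo, League, Position, Season, TeamID} — all of the relation — so {JerseyNo, Position, TeamID} is a candidate key.
These are minimal and exhaustive — every other superkey contains one of them.

{JerseyNo, League, TeamID}, {JerseyNo, Position, Season}, {JerseyNo, Position, TeamID}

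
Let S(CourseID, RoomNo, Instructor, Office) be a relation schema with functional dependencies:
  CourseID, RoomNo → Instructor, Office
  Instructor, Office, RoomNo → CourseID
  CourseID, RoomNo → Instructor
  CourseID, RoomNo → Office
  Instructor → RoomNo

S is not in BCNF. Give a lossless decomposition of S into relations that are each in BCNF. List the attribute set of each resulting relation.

Candidate keys of the original relation: {CourseID, Instructor}, {CourseID, RoomNo}, {Instructor, Office}.
Within {CourseID, Instructor, Office, RoomNo}: {Instructor}⁺ ∩ {CourseID, Instructor, Office, RoomNo} = {Instructor, RoomNo}, not the whole set, so Instructor → RoomNo violates BCNF; decompose into {Instructor, RoomNo} and {CourseID, Instructor, Office}.
{Instructor, RoomNo} is in BCNF.
{CourseID, Instructor, Office} is in BCNF.

{CourseID, Instructor, Office}; {Instructor, RoomNo}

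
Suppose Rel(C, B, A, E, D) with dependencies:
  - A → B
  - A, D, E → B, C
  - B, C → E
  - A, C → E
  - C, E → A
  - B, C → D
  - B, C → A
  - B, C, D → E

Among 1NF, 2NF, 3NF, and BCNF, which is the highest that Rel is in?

3NF

Candidate keys: {A, C}, {A, D, E}, {B, C}, {C, E}. Prime attributes: {A, B, C, D, E}.
A → B breaks BCNF: {A}⁺ = {A, B}, so {A} is not a superkey.
But every attribute on its right side ({B}) is prime, and the same holds for every other non-superkey FD, so 3NF still holds.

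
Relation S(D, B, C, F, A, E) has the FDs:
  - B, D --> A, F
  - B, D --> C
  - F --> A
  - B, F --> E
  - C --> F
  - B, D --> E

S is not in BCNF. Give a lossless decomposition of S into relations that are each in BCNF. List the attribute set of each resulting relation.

{A, F}; {B, C, D}; {B, E, F}; {C, F}

Candidate key of the original relation: {B, D}.
Within {A, B, C, D, E, F}: {F}⁺ ∩ {A, B, C, D, E, F} = {A, F}, not the whole set, so F --> A violates BCNF; decompose into {A, F} and {B, C, D, E, F}.
{A, F} has no BCNF violation.
Within {B, C, D, E, F}: {B, F}⁺ ∩ {B, C, D, E, F} = {B, E, F}, not the whole set, so B, F --> E violates BCNF; decompose into {B, E, F} and {B, C, D, F}.
{B, E, F} has no BCNF violation.
Within {B, C, D, F}: {C}⁺ ∩ {B, C, D, F} = {C, F}, not the whole set, so C --> F violates BCNF; decompose into {C, F} and {B, C, D}.
{C, F} has no BCNF violation.
{B, C, D} has no BCNF violation.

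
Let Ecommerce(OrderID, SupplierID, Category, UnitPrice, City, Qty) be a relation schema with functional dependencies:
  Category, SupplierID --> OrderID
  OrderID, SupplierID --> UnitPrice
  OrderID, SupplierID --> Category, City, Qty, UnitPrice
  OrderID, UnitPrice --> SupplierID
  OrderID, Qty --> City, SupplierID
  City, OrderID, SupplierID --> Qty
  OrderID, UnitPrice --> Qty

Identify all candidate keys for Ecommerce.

{Category, SupplierID}, {OrderID, Qty}, {OrderID, SupplierID}, {OrderID, UnitPrice}

{Category, SupplierID} is a candidate key since {Category, SupplierID}⁺ = {Category, City, OrderID, Qty, SupplierID, UnitPrice} covers every attribute.
{OrderID, Qty} is a candidate key since {OrderID, Qty}⁺ = {Category, City, OrderID, Qty, SupplierID, UnitPrice} covers every attribute.
{OrderID, SupplierID} is a candidate key since {OrderID, SupplierID}⁺ = {Category, City, OrderID, Qty, SupplierID, UnitPrice} covers every attribute.
{OrderID, UnitPrice} is a candidate key since {OrderID, UnitPrice}⁺ = {Category, City, OrderID, Qty, SupplierID, UnitPrice} covers every attribute.
These are minimal and exhaustive — every other superkey contains one of them.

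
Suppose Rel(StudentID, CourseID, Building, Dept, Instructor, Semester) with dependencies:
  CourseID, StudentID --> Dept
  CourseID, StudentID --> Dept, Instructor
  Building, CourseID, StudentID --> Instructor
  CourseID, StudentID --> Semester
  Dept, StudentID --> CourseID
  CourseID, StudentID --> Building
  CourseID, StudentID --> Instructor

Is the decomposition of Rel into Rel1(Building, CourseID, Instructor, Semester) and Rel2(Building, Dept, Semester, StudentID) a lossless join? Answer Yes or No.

Common attributes: {Building, Semester}; their closure is {Building, Semester}.
Neither Rel1 nor Rel2 is contained in that closure, so the decomposition is lossy.

No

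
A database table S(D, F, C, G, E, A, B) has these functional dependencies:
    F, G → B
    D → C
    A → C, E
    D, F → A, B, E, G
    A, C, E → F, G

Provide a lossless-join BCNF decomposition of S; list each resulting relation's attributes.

Candidate keys of the original relation: {A, D}, {D, F}.
Within {A, B, C, D, E, F, G}: {F, G}⁺ ∩ {A, B, C, D, E, F, G} = {B, F, G}, not the whole set, so F, G → B violates BCNF; decompose into {B, F, G} and {A, C, D, E, F, G}.
{B, F, G} has no BCNF violation.
Within {A, C, D, E, F, G}: {D}⁺ ∩ {A, C, D, E, F, G} = {C, D}, not the whole set, so D → C violates BCNF; decompose into {C, D} and {A, D, E, F, G}.
{C, D} has no BCNF violation.
Within {A, D, E, F, G}: {A}⁺ ∩ {A, D, E, F, G} = {A, E, F, G}, not the whole set, so A → E, F, G violates BCNF; decompose into {A, E, F, G} and {A, D}.
{A, E, F, G} has no BCNF violation.
{A, D} has no BCNF violation.

{A, D}; {A, E, F, G}; {B, F, G}; {C, D}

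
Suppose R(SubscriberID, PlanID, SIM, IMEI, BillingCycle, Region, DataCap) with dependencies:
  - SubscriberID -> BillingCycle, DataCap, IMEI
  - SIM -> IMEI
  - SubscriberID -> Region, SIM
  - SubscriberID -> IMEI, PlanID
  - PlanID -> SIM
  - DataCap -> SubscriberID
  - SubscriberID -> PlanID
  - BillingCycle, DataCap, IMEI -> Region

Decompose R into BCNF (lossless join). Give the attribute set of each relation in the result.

Candidate keys of the original relation: {DataCap}, {SubscriberID}.
Within {BillingCycle, DataCap, IMEI, PlanID, Region, SIM, SubscriberID}: {SIM}⁺ ∩ {BillingCycle, DataCap, IMEI, PlanID, Region, SIM, SubscriberID} = {IMEI, SIM}, not the whole set, so SIM -> IMEI violates BCNF; decompose into {IMEI, SIM} and {BillingCycle, DataCap, PlanID, Region, SIM, SubscriberID}.
{IMEI, SIM}: every determinant is a superkey — BCNF.
Within {BillingCycle, DataCap, PlanID, Region, SIM, SubscriberID}: {PlanID}⁺ ∩ {BillingCycle, DataCap, PlanID, Region, SIM, SubscriberID} = {PlanID, SIM}, not the whole set, so PlanID -> SIM violates BCNF; decompose into {PlanID, SIM} and {BillingCycle, DataCap, PlanID, Region, SubscriberID}.
{PlanID, SIM}: every determinant is a superkey — BCNF.
{BillingCycle, DataCap, PlanID, Region, SubscriberID}: every determinant is a superkey — BCNF.

{BillingCycle, DataCap, PlanID, Region, SubscriberID}; {IMEI, SIM}; {PlanID, SIM}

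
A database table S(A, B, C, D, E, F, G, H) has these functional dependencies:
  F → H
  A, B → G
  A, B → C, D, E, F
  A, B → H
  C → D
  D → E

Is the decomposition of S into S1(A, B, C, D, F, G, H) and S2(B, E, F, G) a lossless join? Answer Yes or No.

The shared attributes are {B, F, G} and {B, F, G}⁺ = {B, F, G, H}.
Neither S1 nor S2 is contained in that closure, so the decomposition is lossy.

No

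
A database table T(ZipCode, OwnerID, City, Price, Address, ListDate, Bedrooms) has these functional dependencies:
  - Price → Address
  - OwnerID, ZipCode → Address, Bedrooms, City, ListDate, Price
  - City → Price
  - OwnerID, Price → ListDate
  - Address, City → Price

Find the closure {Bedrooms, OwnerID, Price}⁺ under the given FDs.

Start with {Bedrooms, OwnerID, Price}.
Price → Address applies; add {Address} → now {Address, Bedrooms, OwnerID, Price}.
OwnerID, Price → ListDate applies; add {ListDate} → now {Address, Bedrooms, ListDate, OwnerID, Price}.
No further FD applies.

{Address, Bedrooms, ListDate, OwnerID, Price}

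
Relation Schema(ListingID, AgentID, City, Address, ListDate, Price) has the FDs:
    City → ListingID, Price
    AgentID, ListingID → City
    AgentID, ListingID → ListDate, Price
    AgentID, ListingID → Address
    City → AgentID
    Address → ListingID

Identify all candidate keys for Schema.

{City}⁺ = {Address, AgentID, City, ListDate, ListingID, Price} — all of the relation — so {City} is a candidate key.
{Address, AgentID}⁺ = {Address, AgentID, City, ListDate, ListingID, Price} — all of the relation — so {Address, AgentID} is a candidate key.
{AgentID, ListingID}⁺ = {Address, AgentID, City, ListDate, ListingID, Price} — all of the relation — so {AgentID, ListingID} is a candidate key.
These are minimal and exhaustive — every other superkey contains one of them.

{Address, AgentID}, {AgentID, ListingID}, {City}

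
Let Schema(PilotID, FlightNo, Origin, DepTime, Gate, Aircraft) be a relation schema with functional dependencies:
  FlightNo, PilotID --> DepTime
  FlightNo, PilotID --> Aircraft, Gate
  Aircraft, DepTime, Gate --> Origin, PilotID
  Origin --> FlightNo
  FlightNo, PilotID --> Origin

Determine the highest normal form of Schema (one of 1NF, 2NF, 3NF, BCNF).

3NF

Candidate keys: {Aircraft, DepTime, Gate}, {FlightNo, PilotID}, {Origin, PilotID}. Prime attributes: {Aircraft, DepTime, FlightNo, Gate, Origin, PilotID}.
Origin --> FlightNo: {Origin}⁺ = {FlightNo, Origin}, which is not all of the attributes, so the left side is not a superkey — BCNF is violated.
Its right-hand attributes {FlightNo} are all prime, as are those of every other non-superkey FD — the relation is in 3NF.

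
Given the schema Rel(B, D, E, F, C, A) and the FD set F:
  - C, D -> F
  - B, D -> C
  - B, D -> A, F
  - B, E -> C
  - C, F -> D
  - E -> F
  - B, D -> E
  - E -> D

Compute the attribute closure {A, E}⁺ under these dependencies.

{A, D, E, F}

Start with {A, E}.
E -> F applies; add {F} → now {A, E, F}.
E -> D applies; add {D} → now {A, D, E, F}.
No further FD applies.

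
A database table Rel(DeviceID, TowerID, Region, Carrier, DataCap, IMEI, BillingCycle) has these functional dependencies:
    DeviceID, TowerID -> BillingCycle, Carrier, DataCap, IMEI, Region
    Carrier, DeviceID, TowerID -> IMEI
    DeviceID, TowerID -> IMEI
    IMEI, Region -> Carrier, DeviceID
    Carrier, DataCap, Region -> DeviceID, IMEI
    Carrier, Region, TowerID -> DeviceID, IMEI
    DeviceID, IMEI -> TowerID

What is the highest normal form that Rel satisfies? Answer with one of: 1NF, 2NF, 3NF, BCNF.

BCNF

Candidate keys: {Carrier, DataCap, Region}, {Carrier, Region, TowerID}, {DeviceID, IMEI}, {DeviceID, TowerID}, {IMEI, Region}. Prime attributes: {Carrier, DataCap, DeviceID, IMEI, Region, TowerID}.
Every FD has a superkey on the left, so the relation is in BCNF.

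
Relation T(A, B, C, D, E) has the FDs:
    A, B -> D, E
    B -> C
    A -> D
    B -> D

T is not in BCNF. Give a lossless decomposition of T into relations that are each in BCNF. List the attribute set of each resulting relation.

Candidate key of the original relation: {A, B}.
Within {A, B, C, D, E}: {B}⁺ ∩ {A, B, C, D, E} = {B, C, D}, not the whole set, so B -> C, D violates BCNF; decompose into {B, C, D} and {A, B, E}.
{B, C, D}: every determinant is a superkey — BCNF.
{A, B, E}: every determinant is a superkey — BCNF.

{A, B, E}; {B, C, D}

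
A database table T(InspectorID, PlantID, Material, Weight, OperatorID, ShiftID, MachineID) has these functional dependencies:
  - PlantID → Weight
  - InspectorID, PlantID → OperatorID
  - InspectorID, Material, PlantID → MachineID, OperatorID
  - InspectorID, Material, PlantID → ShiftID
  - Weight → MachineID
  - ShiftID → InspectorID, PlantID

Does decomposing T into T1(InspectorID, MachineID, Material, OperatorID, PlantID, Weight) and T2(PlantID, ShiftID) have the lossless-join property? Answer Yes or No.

Common attributes: {PlantID}; their closure is {MachineID, PlantID, Weight}.
T1 ⊄ {MachineID, PlantID, Weight} and T2 ⊄ {MachineID, PlantID, Weight}, so the split is lossy.

No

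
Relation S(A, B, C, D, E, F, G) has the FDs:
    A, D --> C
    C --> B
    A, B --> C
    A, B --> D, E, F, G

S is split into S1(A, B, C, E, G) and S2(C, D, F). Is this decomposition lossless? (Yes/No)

No

The shared attributes are {C} and {C}⁺ = {B, C}.
Neither S1 nor S2 is contained in that closure, so the decomposition is lossy.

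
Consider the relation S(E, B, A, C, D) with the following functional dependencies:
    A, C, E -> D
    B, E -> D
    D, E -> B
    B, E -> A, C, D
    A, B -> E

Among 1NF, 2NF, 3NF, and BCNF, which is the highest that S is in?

Candidate keys: {A, B}, {A, C, E}, {B, E}, {D, E}. Prime attributes: {A, B, C, D, E}.
Each dependency's left side is a superkey — BCNF holds.

BCNF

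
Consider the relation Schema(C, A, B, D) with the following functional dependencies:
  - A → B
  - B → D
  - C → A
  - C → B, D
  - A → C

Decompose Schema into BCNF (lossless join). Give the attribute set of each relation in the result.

Candidate keys of the original relation: {A}, {C}.
{A, B, C, D}: {B} determines {B, D} here but is not a superkey — split on B → D, giving {B, D} and {A, B, C}.
{B, D}: every determinant is a superkey — BCNF.
{A, B, C}: every determinant is a superkey — BCNF.

{A, B, C}; {B, D}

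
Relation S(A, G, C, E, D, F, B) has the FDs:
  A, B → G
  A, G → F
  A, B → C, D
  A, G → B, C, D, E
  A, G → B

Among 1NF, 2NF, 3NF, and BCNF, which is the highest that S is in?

Candidate keys: {A, B}, {A, G}. Prime attributes: {A, B, G}.
The left-hand side of every FD is a superkey, so BCNF is satisfied.

BCNF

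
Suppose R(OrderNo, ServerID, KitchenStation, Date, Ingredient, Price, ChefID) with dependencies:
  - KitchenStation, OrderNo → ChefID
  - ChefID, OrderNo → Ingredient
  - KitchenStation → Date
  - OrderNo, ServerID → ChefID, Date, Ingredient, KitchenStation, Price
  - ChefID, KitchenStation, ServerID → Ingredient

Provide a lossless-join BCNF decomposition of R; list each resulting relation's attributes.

Candidate key of the original relation: {OrderNo, ServerID}.
In {ChefID, Date, Ingredient, KitchenStation, OrderNo, Price, ServerID}, {KitchenStation, OrderNo} is not a superkey ({KitchenStation, OrderNo}⁺ restricted to this set is {ChefID, Date, Ingredient, KitchenStation, OrderNo}), so split on KitchenStation, OrderNo → ChefID, Date, Ingredient into {ChefID, Date, Ingredient, KitchenStation, OrderNo} and {KitchenStation, OrderNo, Price, ServerID}.
In {ChefID, Date, Ingredient, KitchenStation, OrderNo}, {ChefID, OrderNo} is not a superkey ({ChefID, OrderNo}⁺ restricted to this set is {ChefID, Ingredient, OrderNo}), so split on ChefID, OrderNo → Ingredient into {ChefID, Ingredient, OrderNo} and {ChefID, Date, KitchenStation, OrderNo}.
{ChefID, Ingredient, OrderNo} is in BCNF.
In {ChefID, Date, KitchenStation, OrderNo}, {KitchenStation} is not a superkey ({KitchenStation}⁺ restricted to this set is {Date, KitchenStation}), so split on KitchenStation → Date into {Date, KitchenStation} and {ChefID, KitchenStation, OrderNo}.
{Date, KitchenStation} is in BCNF.
{ChefID, KitchenStation, OrderNo} is in BCNF.
{KitchenStation, OrderNo, Price, ServerID} is in BCNF.

{ChefID, Ingredient, OrderNo}; {ChefID, KitchenStation, OrderNo}; {Date, KitchenStation}; {KitchenStation, OrderNo, Price, ServerID}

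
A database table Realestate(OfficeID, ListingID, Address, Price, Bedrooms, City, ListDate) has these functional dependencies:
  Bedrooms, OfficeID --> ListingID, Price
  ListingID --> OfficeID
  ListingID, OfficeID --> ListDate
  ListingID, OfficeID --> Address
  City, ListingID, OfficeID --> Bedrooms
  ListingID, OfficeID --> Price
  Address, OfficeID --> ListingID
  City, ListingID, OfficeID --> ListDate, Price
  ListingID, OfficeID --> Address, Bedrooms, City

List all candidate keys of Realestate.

{ListingID} is a candidate key since {ListingID}⁺ = {Address, Bedrooms, City, ListDate, ListingID, OfficeID, Price} covers every attribute.
{Address, OfficeID} is a candidate key since {Address, OfficeID}⁺ = {Address, Bedrooms, City, ListDate, ListingID, OfficeID, Price} covers every attribute.
{Bedrooms, OfficeID} is a candidate key since {Bedrooms, OfficeID}⁺ = {Address, Bedrooms, City, ListDate, ListingID, OfficeID, Price} covers every attribute.
These are minimal and exhaustive — every other superkey contains one of them.

{Address, OfficeID}, {Bedrooms, OfficeID}, {ListingID}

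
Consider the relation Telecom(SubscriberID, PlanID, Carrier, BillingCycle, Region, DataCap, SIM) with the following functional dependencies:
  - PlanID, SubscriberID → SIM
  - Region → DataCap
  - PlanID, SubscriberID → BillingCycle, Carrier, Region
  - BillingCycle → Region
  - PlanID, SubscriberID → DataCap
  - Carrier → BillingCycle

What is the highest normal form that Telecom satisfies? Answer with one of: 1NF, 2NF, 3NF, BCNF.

2NF

Candidate key: {PlanID, SubscriberID}. Prime attributes: {PlanID, SubscriberID}.
For Region → DataCap we have {Region}⁺ = {DataCap, Region}; {Region} is not a superkey, so BCNF fails.
Region → DataCap determines the non-prime attribute {DataCap} from a non-superkey — 3NF is violated.
Checking every proper subset of each key, none determines a non-prime attribute — 2NF is satisfied.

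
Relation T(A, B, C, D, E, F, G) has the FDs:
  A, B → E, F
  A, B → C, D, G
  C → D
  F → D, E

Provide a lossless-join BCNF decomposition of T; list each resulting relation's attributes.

Candidate key of the original relation: {A, B}.
In {A, B, C, D, E, F, G}, {C} is not a superkey ({C}⁺ restricted to this set is {C, D}), so split on C → D into {C, D} and {A, B, C, E, F, G}.
{C, D} is in BCNF.
In {A, B, C, E, F, G}, {F} is not a superkey ({F}⁺ restricted to this set is {E, F}), so split on F → E into {E, F} and {A, B, C, F, G}.
{E, F} is in BCNF.
{A, B, C, F, G} is in BCNF.

{A, B, C, F, G}; {C, D}; {E, F}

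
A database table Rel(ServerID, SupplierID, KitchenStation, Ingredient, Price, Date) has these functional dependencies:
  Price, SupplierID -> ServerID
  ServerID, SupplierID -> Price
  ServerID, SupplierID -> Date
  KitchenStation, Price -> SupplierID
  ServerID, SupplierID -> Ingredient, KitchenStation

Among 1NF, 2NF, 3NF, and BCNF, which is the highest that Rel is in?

Candidate keys: {KitchenStation, Price}, {Price, SupplierID}, {ServerID, SupplierID}. Prime attributes: {KitchenStation, Price, ServerID, SupplierID}.
Each dependency's left side is a superkey — BCNF holds.

BCNF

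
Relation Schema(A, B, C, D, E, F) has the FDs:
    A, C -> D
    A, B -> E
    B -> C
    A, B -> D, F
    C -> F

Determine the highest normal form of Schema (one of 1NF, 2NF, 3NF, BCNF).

1NF

Candidate key: {A, B}. Prime attributes: {A, B}.
For A, C -> D we have {A, C}⁺ = {A, C, D, F}; {A, C} is not a superkey, so BCNF fails.
A, C -> D determines the non-prime attribute {D} from a non-superkey — 3NF is violated.
Since {B} ⊂ {A, B} and {B}⁺ ⊇ {C, F} with {C, F} non-prime, there is a partial dependency; 2NF fails.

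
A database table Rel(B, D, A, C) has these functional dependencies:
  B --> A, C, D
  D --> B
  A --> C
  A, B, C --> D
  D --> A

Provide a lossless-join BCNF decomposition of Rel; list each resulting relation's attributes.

{A, B, D}; {A, C}

Candidate keys of the original relation: {B}, {D}.
Within {A, B, C, D}: {A}⁺ ∩ {A, B, C, D} = {A, C}, not the whole set, so A --> C violates BCNF; decompose into {A, C} and {A, B, D}.
{A, C} has no BCNF violation.
{A, B, D} has no BCNF violation.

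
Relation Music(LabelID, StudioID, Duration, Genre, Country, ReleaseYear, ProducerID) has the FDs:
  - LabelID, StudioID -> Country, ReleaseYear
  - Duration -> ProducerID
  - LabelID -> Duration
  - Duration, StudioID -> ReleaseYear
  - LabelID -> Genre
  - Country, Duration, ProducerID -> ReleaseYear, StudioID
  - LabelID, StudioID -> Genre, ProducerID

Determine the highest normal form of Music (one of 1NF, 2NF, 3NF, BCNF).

Candidate keys: {Country, LabelID}, {LabelID, StudioID}. Prime attributes: {Country, LabelID, StudioID}.
Duration -> ProducerID: {Duration}⁺ = {Duration, ProducerID}, which is not all of the attributes, so the left side is not a superkey — BCNF is violated.
Because {ProducerID} is non-prime and the left side of Duration -> ProducerID is not a superkey, the relation is not in 3NF.
Since {LabelID} ⊂ {Country, LabelID} and {LabelID}⁺ ⊇ {Duration, Genre, ProducerID} with {Duration, Genre, ProducerID} non-prime, there is a partial dependency; 2NF fails.

1NF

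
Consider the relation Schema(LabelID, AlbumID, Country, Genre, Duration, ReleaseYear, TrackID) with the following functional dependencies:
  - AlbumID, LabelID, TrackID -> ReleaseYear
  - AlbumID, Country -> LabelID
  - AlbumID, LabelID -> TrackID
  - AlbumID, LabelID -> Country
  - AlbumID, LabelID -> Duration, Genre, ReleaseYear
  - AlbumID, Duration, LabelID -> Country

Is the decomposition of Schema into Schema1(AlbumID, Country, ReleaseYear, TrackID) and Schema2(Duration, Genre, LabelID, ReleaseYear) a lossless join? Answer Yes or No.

Schema1 ∩ Schema2 = {ReleaseYear}; its closure under F is {ReleaseYear}.
Schema1 ⊄ {ReleaseYear} and Schema2 ⊄ {ReleaseYear}, so the split is lossy.

No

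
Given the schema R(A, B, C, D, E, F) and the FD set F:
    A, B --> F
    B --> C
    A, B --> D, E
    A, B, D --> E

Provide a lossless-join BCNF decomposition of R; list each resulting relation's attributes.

{A, B, D, E, F}; {B, C}

Candidate key of the original relation: {A, B}.
{A, B, C, D, E, F}: {B} determines {B, C} here but is not a superkey — split on B --> C, giving {B, C} and {A, B, D, E, F}.
{B, C} is in BCNF.
{A, B, D, E, F} is in BCNF.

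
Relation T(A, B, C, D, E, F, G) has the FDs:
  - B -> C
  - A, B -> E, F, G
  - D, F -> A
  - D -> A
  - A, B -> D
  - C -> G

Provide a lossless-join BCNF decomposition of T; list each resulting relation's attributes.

{A, D}; {B, C}; {B, D, E, F}; {C, G}

Candidate keys of the original relation: {A, B}, {B, D}.
In {A, B, C, D, E, F, G}, {B} is not a superkey ({B}⁺ restricted to this set is {B, C, G}), so split on B -> C, G into {B, C, G} and {A, B, D, E, F}.
In {B, C, G}, {C} is not a superkey ({C}⁺ restricted to this set is {C, G}), so split on C -> G into {C, G} and {B, C}.
{C, G} has no BCNF violation.
{B, C} has no BCNF violation.
In {A, B, D, E, F}, {D, F} is not a superkey ({D, F}⁺ restricted to this set is {A, D, F}), so split on D, F -> A into {A, D, F} and {B, D, E, F}.
In {A, D, F}, {D} is not a superkey ({D}⁺ restricted to this set is {A, D}), so split on D -> A into {A, D} and {D, F}.
{A, D} has no BCNF violation.
{D, F} has no BCNF violation.
{B, D, E, F} has no BCNF violation.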